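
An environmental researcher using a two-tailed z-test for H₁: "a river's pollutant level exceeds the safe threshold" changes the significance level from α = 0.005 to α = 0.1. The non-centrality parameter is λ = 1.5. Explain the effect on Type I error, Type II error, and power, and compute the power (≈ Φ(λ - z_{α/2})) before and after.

Increasing α from 0.005 to 0.1:
• Type I error rate increases (α is the Type I rate by definition).
• Critical value moves from z_{α/2} = 2.807 to 1.645, so power = Φ(λ - z_{α/2}) goes from Φ(1.5 - 2.807) = 0.096 to Φ(1.5 - 1.645) = 0.442.
• Type II error rate β = 1 - power therefore decreases (0.904 → 0.558).
Appropriate when false negatives are costly — here, allowing unsafe pollution to continue.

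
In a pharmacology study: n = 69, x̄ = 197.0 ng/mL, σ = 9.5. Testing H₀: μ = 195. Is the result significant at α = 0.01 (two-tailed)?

z = (197.0 - 195)/(9.5/√69) = 1.749. Since |z| ≤ 2.576, not significant at α = 0.01.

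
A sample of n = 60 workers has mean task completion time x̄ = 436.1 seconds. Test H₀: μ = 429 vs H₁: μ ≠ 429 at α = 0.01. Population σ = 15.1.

z = (x̄ - μ₀)/(σ/√n) = (436.1 - 429)/(15.1/√60) = 3.642. Critical value: ±2.576. Since |3.642| > 2.576, Reject H₀.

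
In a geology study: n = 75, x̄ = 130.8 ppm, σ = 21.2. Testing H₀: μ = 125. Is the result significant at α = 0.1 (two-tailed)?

z = (130.8 - 125)/(21.2/√75) = 2.369. Since |z| > 1.645, significant at α = 0.1.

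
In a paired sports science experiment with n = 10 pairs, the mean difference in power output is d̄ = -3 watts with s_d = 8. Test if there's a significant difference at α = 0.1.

t = d̄/(s_d/√n) = -3/(8/√10) = -1.186. df = 9, critical t = ±1.833. Fail to reject H₀.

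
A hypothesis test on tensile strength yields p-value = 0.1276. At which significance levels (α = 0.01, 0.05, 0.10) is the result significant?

p = 0.1276. Not significant at any of the given levels.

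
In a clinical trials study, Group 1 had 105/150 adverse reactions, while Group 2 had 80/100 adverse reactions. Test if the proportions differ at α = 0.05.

p̂₁ = 0.7, p̂₂ = 0.8, pooled p̂ = 0.74. z = -1.766. Critical: ±1.96. Fail to reject H₀.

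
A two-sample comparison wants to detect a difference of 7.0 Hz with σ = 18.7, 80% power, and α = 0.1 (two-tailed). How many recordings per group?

n per group = 2(z_α/2 + z_β)²σ²/d² = 2×(1.645 + 0.84)²×18.7²/7.0² = 88.1 → n = 89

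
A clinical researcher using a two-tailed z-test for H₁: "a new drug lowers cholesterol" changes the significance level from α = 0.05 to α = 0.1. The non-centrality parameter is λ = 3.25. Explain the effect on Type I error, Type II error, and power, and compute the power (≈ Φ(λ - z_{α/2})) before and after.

Increasing α from 0.05 to 0.1:
• Type I error rate increases (α is the Type I rate by definition).
• Critical value moves from z_{α/2} = 1.96 to 1.645, so power = Φ(λ - z_{α/2}) goes from Φ(3.25 - 1.96) = 0.901 to Φ(3.25 - 1.645) = 0.946.
• Type II error rate β = 1 - power therefore decreases (0.099 → 0.054).
Appropriate when false negatives are costly — here, shelving an effective drug — patients miss out on a treatment that would have helped.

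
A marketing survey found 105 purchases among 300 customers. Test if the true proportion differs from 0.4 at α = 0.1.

p̂ = 0.35, p₀ = 0.4. z = (p̂ - p₀)/√(p₀(1-p₀)/n) = -1.768. Critical: ±1.645. Reject H₀.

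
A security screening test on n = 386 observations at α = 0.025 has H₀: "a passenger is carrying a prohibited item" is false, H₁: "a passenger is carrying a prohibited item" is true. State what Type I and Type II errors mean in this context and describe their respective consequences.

Type I (false positive): concluding that a passenger is carrying a prohibited item when it is not — detaining an innocent passenger — delay and inconvenience. Type II (false negative): failing to conclude that a passenger is carrying a prohibited item when it is — letting a prohibited item through — security breach. Which is costlier depends on domain priorities and is a judgement call rather than a statistical fact.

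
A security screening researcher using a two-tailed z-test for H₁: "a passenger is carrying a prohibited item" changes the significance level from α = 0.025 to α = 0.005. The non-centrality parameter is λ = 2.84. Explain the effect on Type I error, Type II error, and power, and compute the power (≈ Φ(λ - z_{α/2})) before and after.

Decreasing α from 0.025 to 0.005:
• Type I error rate decreases (α is the Type I rate by definition).
• Critical value moves from z_{α/2} = 2.241 to 2.807, so power = Φ(λ - z_{α/2}) goes from Φ(2.84 - 2.241) = 0.725 to Φ(2.84 - 2.807) = 0.513.
• Type II error rate β = 1 - power therefore increases (0.275 → 0.487).
Appropriate when false positives are costly — here, detaining an innocent passenger — delay and inconvenience.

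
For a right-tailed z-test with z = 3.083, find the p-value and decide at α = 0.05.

p = P(Z > 3.083) = 1 - Φ(3.083) ≈ 0.001. Since p < 0.05, reject H₀ (significant) at α = 0.05.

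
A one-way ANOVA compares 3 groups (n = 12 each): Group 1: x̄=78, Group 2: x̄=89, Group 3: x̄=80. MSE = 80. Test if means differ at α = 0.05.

Grand mean = 82.33. SS_between = 824.0, MS_between = 412.0. F = 5.15, F_crit ≈ 3.285. Reject H₀.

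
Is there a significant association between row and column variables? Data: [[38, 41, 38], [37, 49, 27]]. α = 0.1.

χ² = 2.517. df = 2, critical = 4.605. Fail to reject H₀. No evidence of dependence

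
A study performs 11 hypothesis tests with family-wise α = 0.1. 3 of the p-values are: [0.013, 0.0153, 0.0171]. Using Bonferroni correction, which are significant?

Bonferroni α = 0.1/11 = 0.00909. None of the given p-values are significant.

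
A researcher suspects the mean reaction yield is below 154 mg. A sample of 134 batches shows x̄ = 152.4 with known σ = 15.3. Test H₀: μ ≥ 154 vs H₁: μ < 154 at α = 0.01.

z = -1.211. Critical value: -2.33. Fail to reject H₀.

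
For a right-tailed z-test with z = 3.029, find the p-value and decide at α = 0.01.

p = P(Z > 3.029) = 1 - Φ(3.029) ≈ 0.0012. Since p < 0.01, reject H₀ (significant) at α = 0.01.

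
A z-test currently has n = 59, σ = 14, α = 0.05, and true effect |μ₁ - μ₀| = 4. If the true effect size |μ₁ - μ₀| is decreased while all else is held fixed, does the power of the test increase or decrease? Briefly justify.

Power decreases: a smaller true effect decreases the non-centrality λ = |μ₁ - μ₀|/(σ/√n).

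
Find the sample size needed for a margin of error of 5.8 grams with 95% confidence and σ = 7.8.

n = (z*σ/E)² = (1.96×7.8/5.8)² = 6.9 → n = 7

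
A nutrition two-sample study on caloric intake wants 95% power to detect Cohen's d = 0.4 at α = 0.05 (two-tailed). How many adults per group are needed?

z_{α/2} = 1.96, z_β = Φ⁻¹(0.95) = 1.645. For small effect (d = 0.4): n per group = 2(z_{α/2} + z_β)²/d² = 2(1.96 + 1.645)²/0.4² = 162.5 → 163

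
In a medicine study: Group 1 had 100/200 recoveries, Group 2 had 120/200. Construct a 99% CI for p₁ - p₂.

p̂₁ = 0.5, p̂₂ = 0.6. Difference = -0.1. CI = (-0.228, 0.028)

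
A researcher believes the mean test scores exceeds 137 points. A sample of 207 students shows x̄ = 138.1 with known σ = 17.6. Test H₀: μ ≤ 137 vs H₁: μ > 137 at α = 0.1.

z = 0.899. Critical value: 1.28. Fail to reject H₀.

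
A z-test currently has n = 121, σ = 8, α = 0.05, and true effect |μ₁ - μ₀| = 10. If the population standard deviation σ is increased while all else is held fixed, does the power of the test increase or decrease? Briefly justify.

Power decreases: a larger σ inflates the standard error σ/√n, pulling the sampling distribution under H₁ back toward the critical value.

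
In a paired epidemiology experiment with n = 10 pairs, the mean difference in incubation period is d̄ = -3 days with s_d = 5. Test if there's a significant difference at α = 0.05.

t = d̄/(s_d/√n) = -3/(5/√10) = -1.897. df = 9, critical t = ±2.262. Fail to reject H₀.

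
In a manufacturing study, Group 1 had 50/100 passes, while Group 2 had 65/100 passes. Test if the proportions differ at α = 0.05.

p̂₁ = 0.5, p̂₂ = 0.65, pooled p̂ = 0.575. z = -2.146. Critical: ±1.96. Reject H₀.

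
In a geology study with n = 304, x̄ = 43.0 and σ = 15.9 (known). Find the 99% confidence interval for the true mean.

CI = x̄ ± z*(σ/√n) = 43.0 ± 2.576(15.9/√304) = 43.0 ± 2.35 = (40.65, 45.35)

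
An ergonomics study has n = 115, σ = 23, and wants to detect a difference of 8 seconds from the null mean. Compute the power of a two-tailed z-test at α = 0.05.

SE = σ/√n = 23/√115 = 2.145. Non-centrality λ = d/SE = 8/2.145 = 3.73. Power ≈ Φ(λ - z_{α/2}) = Φ(3.73 - 1.96) = Φ(1.77) = 0.962.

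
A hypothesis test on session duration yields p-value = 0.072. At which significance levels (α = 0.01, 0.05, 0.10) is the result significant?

p = 0.072. Significant at: α = 0.1.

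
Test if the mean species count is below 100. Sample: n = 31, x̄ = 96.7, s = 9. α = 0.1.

t = (96.7 - 100)/(9/√31) = -2.042, df = 30. Critical t = -1.31. Reject H₀.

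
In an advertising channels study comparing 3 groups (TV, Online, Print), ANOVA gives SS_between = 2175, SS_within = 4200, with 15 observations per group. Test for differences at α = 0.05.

df_between = 2, df_within = 42. F = MS_between/MS_within = 1087.5/100.0 = 10.875. F_crit ≈ 3.22. Reject H₀. At least one mean differs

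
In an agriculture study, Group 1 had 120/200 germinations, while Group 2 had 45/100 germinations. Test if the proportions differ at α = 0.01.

p̂₁ = 0.6, p̂₂ = 0.45, pooled p̂ = 0.55. z = 2.462. Critical: ±2.576. Fail to reject H₀.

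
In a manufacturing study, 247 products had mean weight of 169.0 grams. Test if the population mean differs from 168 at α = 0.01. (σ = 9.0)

z = (x̄ - μ₀)/(σ/√n) = (169.0 - 168)/(9.0/√247) = 1.746. Critical value: ±2.576. Since |1.746| ≤ 2.576, Fail to reject H₀.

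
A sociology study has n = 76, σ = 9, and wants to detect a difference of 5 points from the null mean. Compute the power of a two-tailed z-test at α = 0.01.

SE = σ/√n = 9/√76 = 1.032. Non-centrality λ = d/SE = 5/1.032 = 4.843. Power ≈ Φ(λ - z_{α/2}) = Φ(4.843 - 2.576) = Φ(2.267) = 0.988.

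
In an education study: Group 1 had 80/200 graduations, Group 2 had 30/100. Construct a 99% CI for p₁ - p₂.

p̂₁ = 0.4, p̂₂ = 0.3. Difference = 0.1. CI = (-0.048, 0.248)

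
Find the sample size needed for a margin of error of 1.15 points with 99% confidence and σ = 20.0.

n = (z*σ/E)² = (2.576×20.0/1.15)² = 2007.04 → n = 2008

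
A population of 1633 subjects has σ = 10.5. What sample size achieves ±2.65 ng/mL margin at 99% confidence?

Without FPC: n₀ = (2.576×10.5/2.65)² = 104.179. With FPC: n = n₀N/(n₀+N-1) = 98.0 → n = 98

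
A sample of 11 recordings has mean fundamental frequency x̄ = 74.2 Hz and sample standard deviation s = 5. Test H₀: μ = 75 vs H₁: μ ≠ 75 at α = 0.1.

t = (x̄ - μ₀)/(s/√n) = (74.2 - 75)/(5/√11) = -0.531. df = 10, critical t = ±1.812. Fail to reject H₀.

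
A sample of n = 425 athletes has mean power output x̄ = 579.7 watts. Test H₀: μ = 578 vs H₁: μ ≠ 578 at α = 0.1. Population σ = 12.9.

z = (x̄ - μ₀)/(σ/√n) = (579.7 - 578)/(12.9/√425) = 2.717. Critical value: ±1.645. Since |2.717| > 1.645, Reject H₀.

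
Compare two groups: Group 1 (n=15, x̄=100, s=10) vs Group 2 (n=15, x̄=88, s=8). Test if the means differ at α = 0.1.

Pooled sp = 9.06. t = 3.629, df = 28. Critical t = ±1.701. Reject H₀.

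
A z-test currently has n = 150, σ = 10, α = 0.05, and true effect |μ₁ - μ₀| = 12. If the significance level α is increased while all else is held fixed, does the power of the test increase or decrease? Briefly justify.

Power increases: a larger α lowers the critical value, so more of the H₁ sampling distribution falls in the rejection region.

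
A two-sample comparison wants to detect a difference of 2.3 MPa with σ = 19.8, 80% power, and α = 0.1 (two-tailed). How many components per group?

n per group = 2(z_α/2 + z_β)²σ²/d² = 2×(1.645 + 0.84)²×19.8²/2.3² = 915.3 → n = 916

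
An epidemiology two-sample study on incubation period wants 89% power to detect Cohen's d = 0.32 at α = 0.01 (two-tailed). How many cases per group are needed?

z_{α/2} = 2.576, z_β = Φ⁻¹(0.89) = 1.227. For small effect (d = 0.32): n per group = 2(z_{α/2} + z_β)²/d² = 2(2.576 + 1.227)²/0.32² = 282.5 → 283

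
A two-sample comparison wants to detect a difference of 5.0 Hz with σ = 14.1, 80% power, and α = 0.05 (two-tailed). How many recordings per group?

n per group = 2(z_α/2 + z_β)²σ²/d² = 2×(1.96 + 0.84)²×14.1²/5.0² = 124.7 → n = 125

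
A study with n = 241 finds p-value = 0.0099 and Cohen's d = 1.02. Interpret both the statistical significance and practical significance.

Statistically significant (p = 0.0099 < 0.05). Cohen's d = 1.02 indicates a large effect size. Both statistical and practical significance should be considered.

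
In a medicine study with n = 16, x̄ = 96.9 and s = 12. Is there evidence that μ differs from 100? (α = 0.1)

t = (x̄ - μ₀)/(s/√n) = (96.9 - 100)/(12/√16) = -1.033. df = 15, critical t = ±1.753. Fail to reject H₀.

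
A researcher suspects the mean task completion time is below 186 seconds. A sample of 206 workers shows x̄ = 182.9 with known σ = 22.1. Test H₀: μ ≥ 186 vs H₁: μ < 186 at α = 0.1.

z = -2.013. Critical value: -1.28. Reject H₀.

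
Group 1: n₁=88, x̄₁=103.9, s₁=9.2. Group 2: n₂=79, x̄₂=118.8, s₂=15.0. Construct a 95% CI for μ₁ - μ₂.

Difference = -14.9. SE = √(9.2²/88 + 15.0²/79) = 1.952. CI = (-18.73, -11.07)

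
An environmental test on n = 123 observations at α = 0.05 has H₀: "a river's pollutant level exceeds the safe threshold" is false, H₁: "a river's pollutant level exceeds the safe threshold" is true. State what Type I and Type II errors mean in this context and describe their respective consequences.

Type I (false positive): concluding that a river's pollutant level exceeds the safe threshold when it is not — shutting down a compliant factory unnecessarily. Type II (false negative): failing to conclude that a river's pollutant level exceeds the safe threshold when it is — allowing unsafe pollution to continue. Which is costlier depends on domain priorities and is a judgement call rather than a statistical fact.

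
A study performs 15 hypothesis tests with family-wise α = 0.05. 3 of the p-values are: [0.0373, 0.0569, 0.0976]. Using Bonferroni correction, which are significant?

Bonferroni α = 0.05/15 = 0.00333. None of the given p-values are significant.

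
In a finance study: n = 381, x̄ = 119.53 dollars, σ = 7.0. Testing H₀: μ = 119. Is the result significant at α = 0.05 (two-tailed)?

z = (119.53 - 119)/(7.0/√381) = 1.478. Since |z| ≤ 1.96, not significant at α = 0.05.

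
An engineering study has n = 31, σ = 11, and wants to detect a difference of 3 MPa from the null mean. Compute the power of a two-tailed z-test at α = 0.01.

SE = σ/√n = 11/√31 = 1.976. Non-centrality λ = d/SE = 3/1.976 = 1.518. Power ≈ Φ(λ - z_{α/2}) = Φ(1.518 - 2.576) = Φ(-1.058) = 0.145.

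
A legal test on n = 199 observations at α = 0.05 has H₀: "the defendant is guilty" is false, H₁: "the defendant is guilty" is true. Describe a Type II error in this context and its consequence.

Type II error: failing to reject H₀ when it is false — concluding that the defendant is guilty is not supported when in fact it is. Consequence: acquitting a guilty person.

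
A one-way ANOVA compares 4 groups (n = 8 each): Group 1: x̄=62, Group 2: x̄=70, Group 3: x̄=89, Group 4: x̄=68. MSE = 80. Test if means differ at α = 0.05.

Grand mean = 72.25. SS_between = 3270.0, MS_between = 1090.0. F = 13.625, F_crit ≈ 2.947. Reject H₀.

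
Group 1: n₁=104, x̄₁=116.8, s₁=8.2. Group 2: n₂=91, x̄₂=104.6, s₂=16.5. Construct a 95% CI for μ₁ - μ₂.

Difference = 12.2. SE = √(8.2²/104 + 16.5²/91) = 1.907. CI = (8.46, 15.94)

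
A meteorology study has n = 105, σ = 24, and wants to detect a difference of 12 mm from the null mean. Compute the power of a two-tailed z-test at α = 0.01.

SE = σ/√n = 24/√105 = 2.342. Non-centrality λ = d/SE = 12/2.342 = 5.123. Power ≈ Φ(λ - z_{α/2}) = Φ(5.123 - 2.576) = Φ(2.547) = 0.995.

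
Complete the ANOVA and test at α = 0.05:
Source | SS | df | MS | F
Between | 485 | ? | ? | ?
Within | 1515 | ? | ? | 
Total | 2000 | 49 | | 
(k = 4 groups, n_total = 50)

df_between = 3, df_within = 46. MS_between = 161.67, MS_within = 32.93. F = 4.909, F_crit ≈ 2.807. Reject H₀.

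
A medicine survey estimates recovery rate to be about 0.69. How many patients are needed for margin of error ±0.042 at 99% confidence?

n = z²p(1-p)/E² = 2.576²×0.69×0.31/0.042² = 804.6 → n = 805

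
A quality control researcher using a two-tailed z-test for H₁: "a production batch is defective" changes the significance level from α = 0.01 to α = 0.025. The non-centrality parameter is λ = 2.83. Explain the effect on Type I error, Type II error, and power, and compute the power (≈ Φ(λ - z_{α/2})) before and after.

Increasing α from 0.01 to 0.025:
• Type I error rate increases (α is the Type I rate by definition).
• Critical value moves from z_{α/2} = 2.576 to 2.241, so power = Φ(λ - z_{α/2}) goes from Φ(2.83 - 2.576) = 0.6 to Φ(2.83 - 2.241) = 0.722.
• Type II error rate β = 1 - power therefore decreases (0.4 → 0.278).
Appropriate when false negatives are costly — here, shipping a defective batch — faulty products reach customers.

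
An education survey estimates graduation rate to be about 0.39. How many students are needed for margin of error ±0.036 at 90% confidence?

n = z²p(1-p)/E² = 1.645²×0.39×0.61/0.036² = 496.7 → n = 497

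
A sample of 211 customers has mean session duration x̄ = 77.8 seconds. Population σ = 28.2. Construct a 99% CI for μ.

CI = x̄ ± z*(σ/√n) = 77.8 ± 2.576(28.2/√211) = 77.8 ± 5.0 = (72.8, 82.8)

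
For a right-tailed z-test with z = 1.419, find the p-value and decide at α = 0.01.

p = P(Z > 1.419) = 1 - Φ(1.419) ≈ 0.0779. Since p ≥ 0.01, fail to reject H₀ (not significant) at α = 0.01.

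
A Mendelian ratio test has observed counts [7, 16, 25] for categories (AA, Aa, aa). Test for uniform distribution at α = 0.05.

Expected = 16 each. χ² = Σ(O-E)²/E = 10.125. df = 2, critical value = 5.991. Reject H₀.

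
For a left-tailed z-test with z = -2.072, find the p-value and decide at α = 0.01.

p = P(Z < -2.072) = Φ(-2.072) ≈ 0.0191. Since p ≥ 0.01, fail to reject H₀ (not significant) at α = 0.01.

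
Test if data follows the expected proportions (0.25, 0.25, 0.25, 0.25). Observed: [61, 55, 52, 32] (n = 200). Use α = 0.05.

Expected: [50.0, 50.0, 50.0, 50.0]. χ² = 9.48. df = 3, critical = 7.815. Reject H₀.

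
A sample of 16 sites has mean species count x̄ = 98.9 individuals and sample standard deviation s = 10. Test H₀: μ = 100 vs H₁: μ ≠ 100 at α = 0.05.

t = (x̄ - μ₀)/(s/√n) = (98.9 - 100)/(10/√16) = -0.44. df = 15, critical t = ±2.131. Fail to reject H₀.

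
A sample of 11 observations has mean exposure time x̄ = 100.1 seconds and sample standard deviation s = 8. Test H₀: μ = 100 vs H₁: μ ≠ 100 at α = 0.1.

t = (x̄ - μ₀)/(s/√n) = (100.1 - 100)/(8/√11) = 0.041. df = 10, critical t = ±1.812. Fail to reject H₀.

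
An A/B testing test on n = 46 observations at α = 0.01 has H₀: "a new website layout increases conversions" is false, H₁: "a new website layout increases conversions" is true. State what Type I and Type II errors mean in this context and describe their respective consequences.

Type I (false positive): concluding that a new website layout increases conversions when it is not — rolling out a layout that doesn't actually help — wasted engineering effort. Type II (false negative): failing to conclude that a new website layout increases conversions when it is — discarding a layout that would have improved conversions — lost revenue. Which is costlier depends on domain priorities and is a judgement call rather than a statistical fact.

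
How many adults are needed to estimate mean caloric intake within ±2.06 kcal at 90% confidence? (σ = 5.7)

n = (z*σ/E)² = (1.645×5.7/2.06)² = 20.7 → n = 21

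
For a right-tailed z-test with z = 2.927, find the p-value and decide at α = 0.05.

p = P(Z > 2.927) = 1 - Φ(2.927) ≈ 0.0017. Since p < 0.05, reject H₀ (significant) at α = 0.05.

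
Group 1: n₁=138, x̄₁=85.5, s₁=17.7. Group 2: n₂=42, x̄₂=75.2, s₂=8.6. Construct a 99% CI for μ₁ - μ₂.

Difference = 10.3. SE = √(17.7²/138 + 8.6²/42) = 2.008. CI = (5.13, 15.47)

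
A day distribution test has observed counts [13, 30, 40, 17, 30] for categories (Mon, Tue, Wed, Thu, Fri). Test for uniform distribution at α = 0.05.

Expected = 26 each. χ² = Σ(O-E)²/E = 18.385. df = 4, critical value = 9.488. Reject H₀.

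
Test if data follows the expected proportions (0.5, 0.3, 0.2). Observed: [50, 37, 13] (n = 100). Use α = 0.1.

Expected: [50.0, 30.0, 20.0]. χ² = 4.083. df = 2, critical = 4.605. Fail to reject H₀.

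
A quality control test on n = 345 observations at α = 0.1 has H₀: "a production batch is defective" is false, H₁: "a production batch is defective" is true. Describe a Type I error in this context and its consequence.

Type I error: rejecting H₀ when it is true — concluding that a production batch is defective when in fact it is not. Consequence: scrapping a good batch — wasted material and cost for no reason.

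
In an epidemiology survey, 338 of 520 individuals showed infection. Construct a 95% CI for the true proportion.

p̂ = 0.65. CI = p̂ ± z*√(p̂(1-p̂)/n) = (0.609, 0.691)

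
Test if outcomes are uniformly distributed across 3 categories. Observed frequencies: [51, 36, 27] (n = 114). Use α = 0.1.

Expected = 38 each. χ² = Σ(O-E)²/E = 7.737. df = 2, critical value = 4.605. Reject H₀.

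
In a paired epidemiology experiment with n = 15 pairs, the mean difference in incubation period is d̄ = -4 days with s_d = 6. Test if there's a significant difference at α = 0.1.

t = d̄/(s_d/√n) = -4/(6/√15) = -2.582. df = 14, critical t = ±1.761. Reject H₀.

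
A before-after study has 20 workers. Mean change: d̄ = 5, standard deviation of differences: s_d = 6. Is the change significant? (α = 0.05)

t = d̄/(s_d/√n) = 5/(6/√20) = 3.727. df = 19, critical t = ±2.093. Reject H₀.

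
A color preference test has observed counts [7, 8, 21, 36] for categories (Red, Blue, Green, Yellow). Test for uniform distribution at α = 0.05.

Expected = 18 each. χ² = Σ(O-E)²/E = 30.778. df = 3, critical value = 7.815. Reject H₀.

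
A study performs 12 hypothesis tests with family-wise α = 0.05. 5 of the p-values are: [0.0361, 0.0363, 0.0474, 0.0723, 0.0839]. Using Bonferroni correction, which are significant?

Bonferroni α = 0.05/12 = 0.00417. None of the given p-values are significant.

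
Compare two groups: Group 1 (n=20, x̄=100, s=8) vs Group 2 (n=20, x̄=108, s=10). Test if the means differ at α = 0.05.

Pooled sp = 9.06. t = -2.794, df = 38. Critical t = ±2.024. Reject H₀.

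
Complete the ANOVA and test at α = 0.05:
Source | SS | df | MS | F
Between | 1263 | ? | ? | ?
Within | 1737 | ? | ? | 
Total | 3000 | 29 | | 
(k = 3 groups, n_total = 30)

df_between = 2, df_within = 27. MS_between = 631.5, MS_within = 64.33. F = 9.816, F_crit ≈ 3.354. Reject H₀.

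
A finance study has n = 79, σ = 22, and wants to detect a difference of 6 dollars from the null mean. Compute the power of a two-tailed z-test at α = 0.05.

SE = σ/√n = 22/√79 = 2.475. Non-centrality λ = d/SE = 6/2.475 = 2.424. Power ≈ Φ(λ - z_{α/2}) = Φ(2.424 - 1.96) = Φ(0.464) = 0.679.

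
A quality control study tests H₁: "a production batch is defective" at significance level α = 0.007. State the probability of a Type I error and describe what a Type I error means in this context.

P(Type I error) = α = 0.007. A Type I error is rejecting H₀ when H₀ is actually true (false positive) — here, concluding that a production batch is defective when in fact this is not the case. Consequence: scrapping a good batch — wasted material and cost for no reason.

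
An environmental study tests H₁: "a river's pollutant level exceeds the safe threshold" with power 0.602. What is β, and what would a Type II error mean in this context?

β = 1 - power = 1 - 0.602 = 0.398. A Type II error is failing to reject H₀ when H₀ is false (false negative) — here, failing to conclude that a river's pollutant level exceeds the safe threshold when in fact it is true. Consequence: allowing unsafe pollution to continue.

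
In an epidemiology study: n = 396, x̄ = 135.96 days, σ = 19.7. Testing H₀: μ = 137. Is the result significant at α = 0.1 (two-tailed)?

z = (135.96 - 137)/(19.7/√396) = -1.051. Since |z| ≤ 1.645, not significant at α = 0.1.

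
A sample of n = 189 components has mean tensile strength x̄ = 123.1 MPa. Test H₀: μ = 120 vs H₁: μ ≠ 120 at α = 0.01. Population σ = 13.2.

z = (x̄ - μ₀)/(σ/√n) = (123.1 - 120)/(13.2/√189) = 3.229. Critical value: ±2.576. Since |3.229| > 2.576, Reject H₀.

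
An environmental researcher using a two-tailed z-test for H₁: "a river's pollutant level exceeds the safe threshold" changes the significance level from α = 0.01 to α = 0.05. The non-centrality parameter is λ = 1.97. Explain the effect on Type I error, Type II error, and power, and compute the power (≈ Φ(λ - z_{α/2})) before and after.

Increasing α from 0.01 to 0.05:
• Type I error rate increases (α is the Type I rate by definition).
• Critical value moves from z_{α/2} = 2.576 to 1.96, so power = Φ(λ - z_{α/2}) goes from Φ(1.97 - 2.576) = 0.272 to Φ(1.97 - 1.96) = 0.504.
• Type II error rate β = 1 - power therefore decreases (0.728 → 0.496).
Appropriate when false negatives are costly — here, allowing unsafe pollution to continue.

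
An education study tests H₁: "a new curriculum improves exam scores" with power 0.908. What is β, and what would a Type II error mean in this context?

β = 1 - power = 1 - 0.908 = 0.092. A Type II error is failing to reject H₀ when H₀ is false (false negative) — here, failing to conclude that a new curriculum improves exam scores when in fact it is true. Consequence: keeping the old curriculum when the new one would have helped students.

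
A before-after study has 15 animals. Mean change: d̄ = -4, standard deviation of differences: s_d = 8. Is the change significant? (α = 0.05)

t = d̄/(s_d/√n) = -4/(8/√15) = -1.936. df = 14, critical t = ±2.145. Fail to reject H₀.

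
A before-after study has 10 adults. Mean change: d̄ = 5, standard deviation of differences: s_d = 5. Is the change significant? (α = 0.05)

t = d̄/(s_d/√n) = 5/(5/√10) = 3.162. df = 9, critical t = ±2.262. Reject H₀.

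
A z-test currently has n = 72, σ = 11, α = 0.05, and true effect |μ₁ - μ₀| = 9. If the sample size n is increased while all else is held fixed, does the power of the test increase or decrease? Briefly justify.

Power increases: a larger n shrinks the standard error σ/√n, moving the sampling distribution under H₁ further from the critical value.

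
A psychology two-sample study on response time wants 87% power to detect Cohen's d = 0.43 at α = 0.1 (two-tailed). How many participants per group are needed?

z_{α/2} = 1.645, z_β = Φ⁻¹(0.87) = 1.126. For small effect (d = 0.43): n per group = 2(z_{α/2} + z_β)²/d² = 2(1.645 + 1.126)²/0.43² = 83.1 → 84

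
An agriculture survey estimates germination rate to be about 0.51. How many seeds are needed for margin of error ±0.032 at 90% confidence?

n = z²p(1-p)/E² = 1.645²×0.51×0.49/0.032² = 660.4 → n = 661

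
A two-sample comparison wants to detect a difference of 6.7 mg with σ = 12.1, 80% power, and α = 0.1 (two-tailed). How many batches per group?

n per group = 2(z_α/2 + z_β)²σ²/d² = 2×(1.645 + 0.84)²×12.1²/6.7² = 40.3 → n = 41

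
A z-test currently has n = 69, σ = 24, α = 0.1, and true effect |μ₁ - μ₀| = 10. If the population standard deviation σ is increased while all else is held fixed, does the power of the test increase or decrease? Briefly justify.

Power decreases: a larger σ inflates the standard error σ/√n, pulling the sampling distribution under H₁ back toward the critical value.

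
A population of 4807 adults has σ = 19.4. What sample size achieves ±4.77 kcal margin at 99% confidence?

Without FPC: n₀ = (2.576×19.4/4.77)² = 109.764. With FPC: n = n₀N/(n₀+N-1) = 107.3 → n = 108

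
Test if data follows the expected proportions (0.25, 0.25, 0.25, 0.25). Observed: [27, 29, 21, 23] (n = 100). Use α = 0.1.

Expected: [25.0, 25.0, 25.0, 25.0]. χ² = 1.6. df = 3, critical = 6.251. Fail to reject H₀.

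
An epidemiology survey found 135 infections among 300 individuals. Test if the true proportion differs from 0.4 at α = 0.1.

p̂ = 0.45, p₀ = 0.4. z = (p̂ - p₀)/√(p₀(1-p₀)/n) = 1.768. Critical: ±1.645. Reject H₀.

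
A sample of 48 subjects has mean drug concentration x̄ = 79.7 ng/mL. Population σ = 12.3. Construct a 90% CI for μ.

CI = x̄ ± z*(σ/√n) = 79.7 ± 1.645(12.3/√48) = 79.7 ± 2.92 = (76.78, 82.62)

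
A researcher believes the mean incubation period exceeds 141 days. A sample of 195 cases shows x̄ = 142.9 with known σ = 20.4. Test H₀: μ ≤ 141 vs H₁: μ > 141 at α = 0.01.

z = 1.301. Critical value: 2.33. Fail to reject H₀.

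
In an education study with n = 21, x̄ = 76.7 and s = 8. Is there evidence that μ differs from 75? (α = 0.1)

t = (x̄ - μ₀)/(s/√n) = (76.7 - 75)/(8/√21) = 0.974. df = 20, critical t = ±1.725. Fail to reject H₀.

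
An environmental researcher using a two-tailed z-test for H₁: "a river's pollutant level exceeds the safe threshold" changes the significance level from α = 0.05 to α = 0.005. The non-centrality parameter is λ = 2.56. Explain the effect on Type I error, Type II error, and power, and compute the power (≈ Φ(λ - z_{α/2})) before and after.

Decreasing α from 0.05 to 0.005:
• Type I error rate decreases (α is the Type I rate by definition).
• Critical value moves from z_{α/2} = 1.96 to 2.807, so power = Φ(λ - z_{α/2}) goes from Φ(2.56 - 1.96) = 0.726 to Φ(2.56 - 2.807) = 0.402.
• Type II error rate β = 1 - power therefore increases (0.274 → 0.598).
Appropriate when false positives are costly — here, shutting down a compliant factory unnecessarily.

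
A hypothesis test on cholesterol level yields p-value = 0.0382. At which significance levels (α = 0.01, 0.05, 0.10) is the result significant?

p = 0.0382. Significant at: α = 0.05, 0.1.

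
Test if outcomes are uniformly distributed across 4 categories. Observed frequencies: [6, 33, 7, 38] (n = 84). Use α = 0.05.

Expected = 21 each. χ² = Σ(O-E)²/E = 40.667. df = 3, critical value = 7.815. Reject H₀.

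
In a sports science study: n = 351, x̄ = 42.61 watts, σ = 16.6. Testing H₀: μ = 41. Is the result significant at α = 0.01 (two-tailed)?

z = (42.61 - 41)/(16.6/√351) = 1.817. Since |z| ≤ 2.576, not significant at α = 0.01.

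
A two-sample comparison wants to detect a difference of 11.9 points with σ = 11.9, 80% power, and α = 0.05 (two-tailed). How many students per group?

n per group = 2(z_α/2 + z_β)²σ²/d² = 2×(1.96 + 0.84)²×11.9²/11.9² = 15.7 → n = 16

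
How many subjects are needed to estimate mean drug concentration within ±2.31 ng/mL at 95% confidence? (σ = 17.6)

n = (z*σ/E)² = (1.96×17.6/2.31)² = 223.004 → n = 224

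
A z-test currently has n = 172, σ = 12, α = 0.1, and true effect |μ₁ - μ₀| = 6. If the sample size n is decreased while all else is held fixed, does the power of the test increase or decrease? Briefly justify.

Power decreases: a smaller n inflates the standard error σ/√n, pulling the sampling distribution under H₁ back toward the critical value.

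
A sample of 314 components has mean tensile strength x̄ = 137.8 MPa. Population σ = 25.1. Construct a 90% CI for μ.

CI = x̄ ± z*(σ/√n) = 137.8 ± 1.645(25.1/√314) = 137.8 ± 2.33 = (135.47, 140.13)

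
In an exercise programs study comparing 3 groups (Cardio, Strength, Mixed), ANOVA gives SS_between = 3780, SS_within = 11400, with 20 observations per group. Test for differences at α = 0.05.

df_between = 2, df_within = 57. F = MS_between/MS_within = 1890.0/200.0 = 9.45. F_crit ≈ 3.159. Reject H₀. At least one mean differs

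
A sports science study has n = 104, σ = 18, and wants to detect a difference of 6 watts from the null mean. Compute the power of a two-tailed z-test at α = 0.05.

SE = σ/√n = 18/√104 = 1.765. Non-centrality λ = d/SE = 6/1.765 = 3.399. Power ≈ Φ(λ - z_{α/2}) = Φ(3.399 - 1.96) = Φ(1.439) = 0.925.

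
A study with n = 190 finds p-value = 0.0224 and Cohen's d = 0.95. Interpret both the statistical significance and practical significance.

Statistically significant (p = 0.0224 < 0.05). Cohen's d = 0.95 indicates a large effect size. Both statistical and practical significance should be considered.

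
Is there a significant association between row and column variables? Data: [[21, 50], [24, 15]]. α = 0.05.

χ² = 10.637. df = 1, critical = 3.841. Reject H₀. Variables are dependent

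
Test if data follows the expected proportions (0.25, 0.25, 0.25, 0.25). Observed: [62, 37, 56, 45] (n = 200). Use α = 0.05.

Expected: [50.0, 50.0, 50.0, 50.0]. χ² = 7.48. df = 3, critical = 7.815. Fail to reject H₀.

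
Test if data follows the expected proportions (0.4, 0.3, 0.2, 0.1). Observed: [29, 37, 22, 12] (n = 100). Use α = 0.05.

Expected: [40.0, 30.0, 20.0, 10.0]. χ² = 5.258. df = 3, critical = 7.815. Fail to reject H₀.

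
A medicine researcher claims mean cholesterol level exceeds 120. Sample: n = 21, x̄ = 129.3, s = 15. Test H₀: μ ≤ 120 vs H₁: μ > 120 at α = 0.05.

t = (129.3 - 120)/(15/√21) = 2.841, df = 20. Critical t = 1.725. Reject H₀.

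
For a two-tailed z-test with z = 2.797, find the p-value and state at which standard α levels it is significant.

p = 2·P(Z > |2.797|) = 2·(1 - Φ(2.797)) ≈ 0.0052. Significant at α = 0.1; Significant at α = 0.05; Significant at α = 0.01.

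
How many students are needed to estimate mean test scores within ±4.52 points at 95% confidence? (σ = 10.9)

n = (z*σ/E)² = (1.96×10.9/4.52)² = 22.3 → n = 23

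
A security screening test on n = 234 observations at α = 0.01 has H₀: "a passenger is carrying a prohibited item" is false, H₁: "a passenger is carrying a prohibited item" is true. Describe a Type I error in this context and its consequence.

Type I error: rejecting H₀ when it is true — concluding that a passenger is carrying a prohibited item when in fact it is not. Consequence: detaining an innocent passenger — delay and inconvenience.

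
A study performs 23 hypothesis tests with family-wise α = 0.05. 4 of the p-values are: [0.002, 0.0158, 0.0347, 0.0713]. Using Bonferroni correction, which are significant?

Bonferroni α = 0.05/23 = 0.00217. Significant p-values: [0.002]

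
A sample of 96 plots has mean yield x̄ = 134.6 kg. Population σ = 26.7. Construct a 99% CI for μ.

CI = x̄ ± z*(σ/√n) = 134.6 ± 2.576(26.7/√96) = 134.6 ± 7.02 = (127.58, 141.62)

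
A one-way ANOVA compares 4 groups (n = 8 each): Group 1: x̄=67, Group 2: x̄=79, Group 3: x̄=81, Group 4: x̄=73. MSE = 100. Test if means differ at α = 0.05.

Grand mean = 75.0. SS_between = 960.0, MS_between = 320.0. F = 3.2, F_crit ≈ 2.947. Reject H₀.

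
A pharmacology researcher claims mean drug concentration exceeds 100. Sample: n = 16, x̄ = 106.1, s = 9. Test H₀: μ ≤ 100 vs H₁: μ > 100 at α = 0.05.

t = (106.1 - 100)/(9/√16) = 2.711, df = 15. Critical t = 1.753. Reject H₀.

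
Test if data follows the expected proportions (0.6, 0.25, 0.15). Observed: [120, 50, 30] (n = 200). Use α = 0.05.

Expected: [120.0, 50.0, 30.0]. χ² = 0.0. df = 2, critical = 5.991. Fail to reject H₀.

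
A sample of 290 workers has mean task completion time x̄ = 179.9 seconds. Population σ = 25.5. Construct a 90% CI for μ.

CI = x̄ ± z*(σ/√n) = 179.9 ± 1.645(25.5/√290) = 179.9 ± 2.46 = (177.44, 182.36)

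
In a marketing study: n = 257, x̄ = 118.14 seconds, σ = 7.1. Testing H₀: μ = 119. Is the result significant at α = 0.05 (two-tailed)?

z = (118.14 - 119)/(7.1/√257) = -1.942. Since |z| ≤ 1.96, not significant at α = 0.05.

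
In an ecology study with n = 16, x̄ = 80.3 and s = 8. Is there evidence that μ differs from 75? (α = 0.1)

t = (x̄ - μ₀)/(s/√n) = (80.3 - 75)/(8/√16) = 2.65. df = 15, critical t = ±1.753. Reject H₀.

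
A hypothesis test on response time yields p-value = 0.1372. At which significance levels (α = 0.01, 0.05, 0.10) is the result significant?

p = 0.1372. Not significant at any of the given levels.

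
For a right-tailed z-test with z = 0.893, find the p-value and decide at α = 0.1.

p = P(Z > 0.893) = 1 - Φ(0.893) ≈ 0.1859. Since p ≥ 0.1, fail to reject H₀ (not significant) at α = 0.1.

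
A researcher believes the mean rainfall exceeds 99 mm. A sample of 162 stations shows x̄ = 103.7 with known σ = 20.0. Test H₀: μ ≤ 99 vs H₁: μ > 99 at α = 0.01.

z = 2.991. Critical value: 2.33. Reject H₀.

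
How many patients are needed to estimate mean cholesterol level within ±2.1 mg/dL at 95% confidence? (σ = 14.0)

n = (z*σ/E)² = (1.96×14.0/2.1)² = 170.7 → n = 171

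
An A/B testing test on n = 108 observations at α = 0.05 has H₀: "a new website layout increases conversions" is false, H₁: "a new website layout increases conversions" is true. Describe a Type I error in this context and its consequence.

Type I error: rejecting H₀ when it is true — concluding that a new website layout increases conversions when in fact it is not. Consequence: rolling out a layout that doesn't actually help — wasted engineering effort.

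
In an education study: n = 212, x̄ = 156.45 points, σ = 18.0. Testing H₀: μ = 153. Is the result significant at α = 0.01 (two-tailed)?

z = (156.45 - 153)/(18.0/√212) = 2.791. Since |z| > 2.576, significant at α = 0.01.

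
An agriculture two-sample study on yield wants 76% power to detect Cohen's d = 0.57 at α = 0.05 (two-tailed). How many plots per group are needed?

z_{α/2} = 1.96, z_β = Φ⁻¹(0.76) = 0.706. For medium effect (d = 0.57): n per group = 2(z_{α/2} + z_β)²/d² = 2(1.96 + 0.706)²/0.57² = 43.8 → 44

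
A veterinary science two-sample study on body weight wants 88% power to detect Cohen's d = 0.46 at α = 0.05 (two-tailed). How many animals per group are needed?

z_{α/2} = 1.96, z_β = Φ⁻¹(0.88) = 1.175. For small effect (d = 0.46): n per group = 2(z_{α/2} + z_β)²/d² = 2(1.96 + 1.175)²/0.46² = 92.9 → 93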